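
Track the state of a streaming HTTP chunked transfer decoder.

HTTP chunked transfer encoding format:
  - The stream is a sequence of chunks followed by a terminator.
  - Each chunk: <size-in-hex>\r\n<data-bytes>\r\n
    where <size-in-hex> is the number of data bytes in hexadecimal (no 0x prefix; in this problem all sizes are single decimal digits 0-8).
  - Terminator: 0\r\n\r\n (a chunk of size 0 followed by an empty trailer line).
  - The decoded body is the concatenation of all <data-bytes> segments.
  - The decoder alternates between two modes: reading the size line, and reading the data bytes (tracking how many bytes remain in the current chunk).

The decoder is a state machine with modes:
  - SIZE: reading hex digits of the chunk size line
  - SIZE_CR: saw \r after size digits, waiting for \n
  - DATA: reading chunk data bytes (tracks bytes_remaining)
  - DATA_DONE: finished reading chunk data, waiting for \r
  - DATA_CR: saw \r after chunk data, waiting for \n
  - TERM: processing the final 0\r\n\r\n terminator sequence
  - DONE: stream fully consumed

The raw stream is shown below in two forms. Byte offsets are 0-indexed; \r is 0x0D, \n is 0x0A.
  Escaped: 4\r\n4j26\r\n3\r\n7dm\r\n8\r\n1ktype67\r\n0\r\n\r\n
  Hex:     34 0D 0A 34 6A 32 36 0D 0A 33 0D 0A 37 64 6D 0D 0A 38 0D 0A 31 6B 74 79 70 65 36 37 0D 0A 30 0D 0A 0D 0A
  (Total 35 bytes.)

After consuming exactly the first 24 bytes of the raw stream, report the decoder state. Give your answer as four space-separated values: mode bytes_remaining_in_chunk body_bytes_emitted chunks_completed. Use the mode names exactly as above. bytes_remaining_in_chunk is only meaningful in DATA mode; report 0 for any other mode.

Byte 0 = '4': mode=SIZE remaining=0 emitted=0 chunks_done=0
Byte 1 = 0x0D: mode=SIZE_CR remaining=0 emitted=0 chunks_done=0
Byte 2 = 0x0A: mode=DATA remaining=4 emitted=0 chunks_done=0
Byte 3 = '4': mode=DATA remaining=3 emitted=1 chunks_done=0
Byte 4 = 'j': mode=DATA remaining=2 emitted=2 chunks_done=0
Byte 5 = '2': mode=DATA remaining=1 emitted=3 chunks_done=0
Byte 6 = '6': mode=DATA_DONE remaining=0 emitted=4 chunks_done=0
Byte 7 = 0x0D: mode=DATA_CR remaining=0 emitted=4 chunks_done=0
Byte 8 = 0x0A: mode=SIZE remaining=0 emitted=4 chunks_done=1
Byte 9 = '3': mode=SIZE remaining=0 emitted=4 chunks_done=1
Byte 10 = 0x0D: mode=SIZE_CR remaining=0 emitted=4 chunks_done=1
Byte 11 = 0x0A: mode=DATA remaining=3 emitted=4 chunks_done=1
Byte 12 = '7': mode=DATA remaining=2 emitted=5 chunks_done=1
Byte 13 = 'd': mode=DATA remaining=1 emitted=6 chunks_done=1
Byte 14 = 'm': mode=DATA_DONE remaining=0 emitted=7 chunks_done=1
Byte 15 = 0x0D: mode=DATA_CR remaining=0 emitted=7 chunks_done=1
Byte 16 = 0x0A: mode=SIZE remaining=0 emitted=7 chunks_done=2
Byte 17 = '8': mode=SIZE remaining=0 emitted=7 chunks_done=2
Byte 18 = 0x0D: mode=SIZE_CR remaining=0 emitted=7 chunks_done=2
Byte 19 = 0x0A: mode=DATA remaining=8 emitted=7 chunks_done=2
Byte 20 = '1': mode=DATA remaining=7 emitted=8 chunks_done=2
Byte 21 = 'k': mode=DATA remaining=6 emitted=9 chunks_done=2
Byte 22 = 't': mode=DATA remaining=5 emitted=10 chunks_done=2
Byte 23 = 'y': mode=DATA remaining=4 emitted=11 chunks_done=2

Answer: DATA 4 11 2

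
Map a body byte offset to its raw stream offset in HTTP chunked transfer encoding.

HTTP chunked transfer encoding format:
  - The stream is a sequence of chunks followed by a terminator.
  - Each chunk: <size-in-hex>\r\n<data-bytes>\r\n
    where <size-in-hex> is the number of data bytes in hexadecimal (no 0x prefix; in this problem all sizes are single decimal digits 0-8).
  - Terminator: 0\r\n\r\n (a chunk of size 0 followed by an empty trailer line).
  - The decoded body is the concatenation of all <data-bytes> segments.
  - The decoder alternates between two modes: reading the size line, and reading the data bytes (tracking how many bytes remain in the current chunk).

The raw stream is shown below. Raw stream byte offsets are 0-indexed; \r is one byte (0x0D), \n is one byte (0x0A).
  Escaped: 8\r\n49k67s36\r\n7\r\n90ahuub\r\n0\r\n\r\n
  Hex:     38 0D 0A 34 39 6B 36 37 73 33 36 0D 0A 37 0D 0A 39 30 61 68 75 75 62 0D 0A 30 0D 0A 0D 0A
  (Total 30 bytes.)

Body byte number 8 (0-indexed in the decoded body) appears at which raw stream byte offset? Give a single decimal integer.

Answer: 16

Derivation:
Chunk 1: stream[0..1]='8' size=0x8=8, data at stream[3..11]='49k67s36' -> body[0..8], body so far='49k67s36'
Chunk 2: stream[13..14]='7' size=0x7=7, data at stream[16..23]='90ahuub' -> body[8..15], body so far='49k67s3690ahuub'
Chunk 3: stream[25..26]='0' size=0 (terminator). Final body='49k67s3690ahuub' (15 bytes)
Body byte 8 at stream offset 16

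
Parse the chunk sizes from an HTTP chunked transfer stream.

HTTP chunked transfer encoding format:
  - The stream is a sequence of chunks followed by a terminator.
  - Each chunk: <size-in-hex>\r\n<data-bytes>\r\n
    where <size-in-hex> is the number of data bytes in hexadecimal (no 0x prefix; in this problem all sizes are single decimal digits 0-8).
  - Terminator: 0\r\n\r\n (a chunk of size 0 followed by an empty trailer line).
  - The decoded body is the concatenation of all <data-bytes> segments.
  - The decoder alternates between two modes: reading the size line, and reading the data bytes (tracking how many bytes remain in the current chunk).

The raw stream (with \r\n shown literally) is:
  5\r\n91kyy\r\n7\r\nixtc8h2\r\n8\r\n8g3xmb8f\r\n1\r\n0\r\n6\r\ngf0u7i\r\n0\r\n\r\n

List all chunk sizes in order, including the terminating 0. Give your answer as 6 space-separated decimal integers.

Answer: 5 7 8 1 6 0

Derivation:
Chunk 1: stream[0..1]='5' size=0x5=5, data at stream[3..8]='91kyy' -> body[0..5], body so far='91kyy'
Chunk 2: stream[10..11]='7' size=0x7=7, data at stream[13..20]='ixtc8h2' -> body[5..12], body so far='91kyyixtc8h2'
Chunk 3: stream[22..23]='8' size=0x8=8, data at stream[25..33]='8g3xmb8f' -> body[12..20], body so far='91kyyixtc8h28g3xmb8f'
Chunk 4: stream[35..36]='1' size=0x1=1, data at stream[38..39]='0' -> body[20..21], body so far='91kyyixtc8h28g3xmb8f0'
Chunk 5: stream[41..42]='6' size=0x6=6, data at stream[44..50]='gf0u7i' -> body[21..27], body so far='91kyyixtc8h28g3xmb8f0gf0u7i'
Chunk 6: stream[52..53]='0' size=0 (terminator). Final body='91kyyixtc8h28g3xmb8f0gf0u7i' (27 bytes)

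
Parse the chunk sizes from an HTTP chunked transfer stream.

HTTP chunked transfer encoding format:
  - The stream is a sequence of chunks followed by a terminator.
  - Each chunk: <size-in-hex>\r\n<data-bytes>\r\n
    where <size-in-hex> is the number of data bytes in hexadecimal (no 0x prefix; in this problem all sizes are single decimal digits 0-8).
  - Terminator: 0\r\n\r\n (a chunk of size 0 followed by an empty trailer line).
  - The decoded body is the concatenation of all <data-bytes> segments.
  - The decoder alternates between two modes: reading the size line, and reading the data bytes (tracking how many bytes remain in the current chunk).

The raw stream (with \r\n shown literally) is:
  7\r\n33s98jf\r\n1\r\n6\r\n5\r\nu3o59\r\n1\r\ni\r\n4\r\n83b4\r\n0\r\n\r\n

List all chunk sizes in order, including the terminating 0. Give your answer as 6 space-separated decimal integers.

Chunk 1: stream[0..1]='7' size=0x7=7, data at stream[3..10]='33s98jf' -> body[0..7], body so far='33s98jf'
Chunk 2: stream[12..13]='1' size=0x1=1, data at stream[15..16]='6' -> body[7..8], body so far='33s98jf6'
Chunk 3: stream[18..19]='5' size=0x5=5, data at stream[21..26]='u3o59' -> body[8..13], body so far='33s98jf6u3o59'
Chunk 4: stream[28..29]='1' size=0x1=1, data at stream[31..32]='i' -> body[13..14], body so far='33s98jf6u3o59i'
Chunk 5: stream[34..35]='4' size=0x4=4, data at stream[37..41]='83b4' -> body[14..18], body so far='33s98jf6u3o59i83b4'
Chunk 6: stream[43..44]='0' size=0 (terminator). Final body='33s98jf6u3o59i83b4' (18 bytes)

Answer: 7 1 5 1 4 0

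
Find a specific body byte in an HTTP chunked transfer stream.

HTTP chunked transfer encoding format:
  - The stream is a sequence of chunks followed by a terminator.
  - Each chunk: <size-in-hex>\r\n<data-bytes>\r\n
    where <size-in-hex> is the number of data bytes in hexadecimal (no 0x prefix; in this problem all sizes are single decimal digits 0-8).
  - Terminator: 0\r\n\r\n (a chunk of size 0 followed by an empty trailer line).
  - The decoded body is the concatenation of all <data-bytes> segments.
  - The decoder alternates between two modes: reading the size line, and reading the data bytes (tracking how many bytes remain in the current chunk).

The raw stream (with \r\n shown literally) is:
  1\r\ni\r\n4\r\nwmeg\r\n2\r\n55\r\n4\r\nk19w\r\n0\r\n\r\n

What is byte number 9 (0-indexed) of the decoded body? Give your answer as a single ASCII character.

Chunk 1: stream[0..1]='1' size=0x1=1, data at stream[3..4]='i' -> body[0..1], body so far='i'
Chunk 2: stream[6..7]='4' size=0x4=4, data at stream[9..13]='wmeg' -> body[1..5], body so far='iwmeg'
Chunk 3: stream[15..16]='2' size=0x2=2, data at stream[18..20]='55' -> body[5..7], body so far='iwmeg55'
Chunk 4: stream[22..23]='4' size=0x4=4, data at stream[25..29]='k19w' -> body[7..11], body so far='iwmeg55k19w'
Chunk 5: stream[31..32]='0' size=0 (terminator). Final body='iwmeg55k19w' (11 bytes)
Body byte 9 = '9'

Answer: 9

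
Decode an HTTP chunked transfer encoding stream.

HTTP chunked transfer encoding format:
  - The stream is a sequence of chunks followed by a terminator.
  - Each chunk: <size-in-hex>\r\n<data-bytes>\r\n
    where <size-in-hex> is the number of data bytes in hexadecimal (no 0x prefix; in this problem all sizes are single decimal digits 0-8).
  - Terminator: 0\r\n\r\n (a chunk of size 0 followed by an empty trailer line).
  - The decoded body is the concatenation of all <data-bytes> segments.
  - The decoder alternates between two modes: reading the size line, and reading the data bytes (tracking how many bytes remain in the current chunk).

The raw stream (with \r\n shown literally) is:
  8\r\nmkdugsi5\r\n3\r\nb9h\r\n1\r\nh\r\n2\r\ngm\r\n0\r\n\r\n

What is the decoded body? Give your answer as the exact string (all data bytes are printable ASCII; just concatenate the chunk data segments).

Answer: mkdugsi5b9hhgm

Derivation:
Chunk 1: stream[0..1]='8' size=0x8=8, data at stream[3..11]='mkdugsi5' -> body[0..8], body so far='mkdugsi5'
Chunk 2: stream[13..14]='3' size=0x3=3, data at stream[16..19]='b9h' -> body[8..11], body so far='mkdugsi5b9h'
Chunk 3: stream[21..22]='1' size=0x1=1, data at stream[24..25]='h' -> body[11..12], body so far='mkdugsi5b9hh'
Chunk 4: stream[27..28]='2' size=0x2=2, data at stream[30..32]='gm' -> body[12..14], body so far='mkdugsi5b9hhgm'
Chunk 5: stream[34..35]='0' size=0 (terminator). Final body='mkdugsi5b9hhgm' (14 bytes)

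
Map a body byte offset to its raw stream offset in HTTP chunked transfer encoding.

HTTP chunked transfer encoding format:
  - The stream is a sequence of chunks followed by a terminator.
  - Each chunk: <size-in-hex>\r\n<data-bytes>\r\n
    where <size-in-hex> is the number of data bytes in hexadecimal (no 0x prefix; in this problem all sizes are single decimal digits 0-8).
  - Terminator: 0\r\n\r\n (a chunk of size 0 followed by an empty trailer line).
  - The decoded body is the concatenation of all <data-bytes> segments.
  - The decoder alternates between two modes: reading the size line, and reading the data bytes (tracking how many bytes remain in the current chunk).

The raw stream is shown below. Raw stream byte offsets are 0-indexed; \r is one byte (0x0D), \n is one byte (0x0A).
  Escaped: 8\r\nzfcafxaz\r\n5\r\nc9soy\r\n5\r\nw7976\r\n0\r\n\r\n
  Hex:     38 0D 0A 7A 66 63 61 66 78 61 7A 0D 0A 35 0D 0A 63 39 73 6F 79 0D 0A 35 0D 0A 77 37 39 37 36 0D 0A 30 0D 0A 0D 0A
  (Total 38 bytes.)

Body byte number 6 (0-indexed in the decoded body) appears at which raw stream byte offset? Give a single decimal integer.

Chunk 1: stream[0..1]='8' size=0x8=8, data at stream[3..11]='zfcafxaz' -> body[0..8], body so far='zfcafxaz'
Chunk 2: stream[13..14]='5' size=0x5=5, data at stream[16..21]='c9soy' -> body[8..13], body so far='zfcafxazc9soy'
Chunk 3: stream[23..24]='5' size=0x5=5, data at stream[26..31]='w7976' -> body[13..18], body so far='zfcafxazc9soyw7976'
Chunk 4: stream[33..34]='0' size=0 (terminator). Final body='zfcafxazc9soyw7976' (18 bytes)
Body byte 6 at stream offset 9

Answer: 9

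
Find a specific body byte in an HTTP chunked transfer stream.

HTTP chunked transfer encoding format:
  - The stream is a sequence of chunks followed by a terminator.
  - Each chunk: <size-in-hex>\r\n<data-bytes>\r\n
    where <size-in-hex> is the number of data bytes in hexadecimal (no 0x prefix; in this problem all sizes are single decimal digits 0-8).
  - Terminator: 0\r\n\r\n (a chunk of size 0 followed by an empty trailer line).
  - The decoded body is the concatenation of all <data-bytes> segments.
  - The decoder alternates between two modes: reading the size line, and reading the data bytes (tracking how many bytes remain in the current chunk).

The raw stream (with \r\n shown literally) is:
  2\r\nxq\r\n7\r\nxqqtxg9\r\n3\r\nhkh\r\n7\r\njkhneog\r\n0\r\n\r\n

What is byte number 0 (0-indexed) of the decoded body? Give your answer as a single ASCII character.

Answer: x

Derivation:
Chunk 1: stream[0..1]='2' size=0x2=2, data at stream[3..5]='xq' -> body[0..2], body so far='xq'
Chunk 2: stream[7..8]='7' size=0x7=7, data at stream[10..17]='xqqtxg9' -> body[2..9], body so far='xqxqqtxg9'
Chunk 3: stream[19..20]='3' size=0x3=3, data at stream[22..25]='hkh' -> body[9..12], body so far='xqxqqtxg9hkh'
Chunk 4: stream[27..28]='7' size=0x7=7, data at stream[30..37]='jkhneog' -> body[12..19], body so far='xqxqqtxg9hkhjkhneog'
Chunk 5: stream[39..40]='0' size=0 (terminator). Final body='xqxqqtxg9hkhjkhneog' (19 bytes)
Body byte 0 = 'x'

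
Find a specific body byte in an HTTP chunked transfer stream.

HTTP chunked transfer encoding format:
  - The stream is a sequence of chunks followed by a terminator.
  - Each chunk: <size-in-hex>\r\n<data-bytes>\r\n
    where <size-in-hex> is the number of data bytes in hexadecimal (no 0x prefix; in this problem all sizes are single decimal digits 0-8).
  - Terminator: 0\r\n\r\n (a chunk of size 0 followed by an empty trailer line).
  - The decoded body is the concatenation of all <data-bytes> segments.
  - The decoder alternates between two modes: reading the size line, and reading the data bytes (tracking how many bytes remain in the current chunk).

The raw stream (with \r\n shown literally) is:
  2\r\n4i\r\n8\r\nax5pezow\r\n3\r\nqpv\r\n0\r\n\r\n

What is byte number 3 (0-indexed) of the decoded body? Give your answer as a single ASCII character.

Chunk 1: stream[0..1]='2' size=0x2=2, data at stream[3..5]='4i' -> body[0..2], body so far='4i'
Chunk 2: stream[7..8]='8' size=0x8=8, data at stream[10..18]='ax5pezow' -> body[2..10], body so far='4iax5pezow'
Chunk 3: stream[20..21]='3' size=0x3=3, data at stream[23..26]='qpv' -> body[10..13], body so far='4iax5pezowqpv'
Chunk 4: stream[28..29]='0' size=0 (terminator). Final body='4iax5pezowqpv' (13 bytes)
Body byte 3 = 'x'

Answer: x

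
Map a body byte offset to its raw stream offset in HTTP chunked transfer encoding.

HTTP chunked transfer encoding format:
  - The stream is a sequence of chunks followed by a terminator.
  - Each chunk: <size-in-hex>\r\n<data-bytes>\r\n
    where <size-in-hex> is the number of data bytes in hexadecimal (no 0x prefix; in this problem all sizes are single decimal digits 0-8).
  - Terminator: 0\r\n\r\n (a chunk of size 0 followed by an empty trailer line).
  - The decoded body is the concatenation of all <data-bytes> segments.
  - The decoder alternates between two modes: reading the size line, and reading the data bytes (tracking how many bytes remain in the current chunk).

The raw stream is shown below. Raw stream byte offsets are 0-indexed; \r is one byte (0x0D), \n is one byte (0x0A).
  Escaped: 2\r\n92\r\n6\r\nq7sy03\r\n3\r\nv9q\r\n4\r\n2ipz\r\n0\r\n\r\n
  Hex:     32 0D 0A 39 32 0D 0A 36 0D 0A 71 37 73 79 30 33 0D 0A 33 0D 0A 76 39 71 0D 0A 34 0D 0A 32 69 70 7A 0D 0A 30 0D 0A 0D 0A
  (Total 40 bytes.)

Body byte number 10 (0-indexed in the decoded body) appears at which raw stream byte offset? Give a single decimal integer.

Chunk 1: stream[0..1]='2' size=0x2=2, data at stream[3..5]='92' -> body[0..2], body so far='92'
Chunk 2: stream[7..8]='6' size=0x6=6, data at stream[10..16]='q7sy03' -> body[2..8], body so far='92q7sy03'
Chunk 3: stream[18..19]='3' size=0x3=3, data at stream[21..24]='v9q' -> body[8..11], body so far='92q7sy03v9q'
Chunk 4: stream[26..27]='4' size=0x4=4, data at stream[29..33]='2ipz' -> body[11..15], body so far='92q7sy03v9q2ipz'
Chunk 5: stream[35..36]='0' size=0 (terminator). Final body='92q7sy03v9q2ipz' (15 bytes)
Body byte 10 at stream offset 23

Answer: 23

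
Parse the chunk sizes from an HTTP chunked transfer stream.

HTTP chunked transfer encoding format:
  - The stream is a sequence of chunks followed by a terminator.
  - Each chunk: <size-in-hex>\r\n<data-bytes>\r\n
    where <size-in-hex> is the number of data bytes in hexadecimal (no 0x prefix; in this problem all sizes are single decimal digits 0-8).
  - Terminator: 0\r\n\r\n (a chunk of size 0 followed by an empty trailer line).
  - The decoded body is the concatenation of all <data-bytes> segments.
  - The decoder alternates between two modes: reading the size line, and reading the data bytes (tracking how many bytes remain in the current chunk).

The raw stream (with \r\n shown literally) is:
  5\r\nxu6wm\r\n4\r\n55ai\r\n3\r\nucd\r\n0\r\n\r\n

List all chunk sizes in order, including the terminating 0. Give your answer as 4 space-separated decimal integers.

Chunk 1: stream[0..1]='5' size=0x5=5, data at stream[3..8]='xu6wm' -> body[0..5], body so far='xu6wm'
Chunk 2: stream[10..11]='4' size=0x4=4, data at stream[13..17]='55ai' -> body[5..9], body so far='xu6wm55ai'
Chunk 3: stream[19..20]='3' size=0x3=3, data at stream[22..25]='ucd' -> body[9..12], body so far='xu6wm55aiucd'
Chunk 4: stream[27..28]='0' size=0 (terminator). Final body='xu6wm55aiucd' (12 bytes)

Answer: 5 4 3 0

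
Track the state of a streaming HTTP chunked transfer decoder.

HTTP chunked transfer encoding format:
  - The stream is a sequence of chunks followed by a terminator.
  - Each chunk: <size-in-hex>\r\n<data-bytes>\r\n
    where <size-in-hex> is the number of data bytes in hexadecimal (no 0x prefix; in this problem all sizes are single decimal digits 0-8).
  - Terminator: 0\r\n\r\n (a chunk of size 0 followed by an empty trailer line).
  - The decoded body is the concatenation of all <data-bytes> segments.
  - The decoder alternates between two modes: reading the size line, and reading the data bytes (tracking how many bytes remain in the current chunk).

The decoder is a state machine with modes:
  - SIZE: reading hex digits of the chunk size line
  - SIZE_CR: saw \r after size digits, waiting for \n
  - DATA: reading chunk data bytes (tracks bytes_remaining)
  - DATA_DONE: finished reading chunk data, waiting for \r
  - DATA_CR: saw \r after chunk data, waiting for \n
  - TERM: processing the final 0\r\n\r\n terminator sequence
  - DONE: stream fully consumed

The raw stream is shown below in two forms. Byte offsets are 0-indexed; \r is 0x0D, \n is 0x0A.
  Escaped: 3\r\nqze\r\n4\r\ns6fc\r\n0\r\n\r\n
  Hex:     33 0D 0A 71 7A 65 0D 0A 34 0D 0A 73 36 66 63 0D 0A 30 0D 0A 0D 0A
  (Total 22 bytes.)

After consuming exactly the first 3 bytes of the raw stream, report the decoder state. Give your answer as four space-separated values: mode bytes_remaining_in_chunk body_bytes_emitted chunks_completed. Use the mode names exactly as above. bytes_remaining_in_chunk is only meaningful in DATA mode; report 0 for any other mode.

Answer: DATA 3 0 0

Derivation:
Byte 0 = '3': mode=SIZE remaining=0 emitted=0 chunks_done=0
Byte 1 = 0x0D: mode=SIZE_CR remaining=0 emitted=0 chunks_done=0
Byte 2 = 0x0A: mode=DATA remaining=3 emitted=0 chunks_done=0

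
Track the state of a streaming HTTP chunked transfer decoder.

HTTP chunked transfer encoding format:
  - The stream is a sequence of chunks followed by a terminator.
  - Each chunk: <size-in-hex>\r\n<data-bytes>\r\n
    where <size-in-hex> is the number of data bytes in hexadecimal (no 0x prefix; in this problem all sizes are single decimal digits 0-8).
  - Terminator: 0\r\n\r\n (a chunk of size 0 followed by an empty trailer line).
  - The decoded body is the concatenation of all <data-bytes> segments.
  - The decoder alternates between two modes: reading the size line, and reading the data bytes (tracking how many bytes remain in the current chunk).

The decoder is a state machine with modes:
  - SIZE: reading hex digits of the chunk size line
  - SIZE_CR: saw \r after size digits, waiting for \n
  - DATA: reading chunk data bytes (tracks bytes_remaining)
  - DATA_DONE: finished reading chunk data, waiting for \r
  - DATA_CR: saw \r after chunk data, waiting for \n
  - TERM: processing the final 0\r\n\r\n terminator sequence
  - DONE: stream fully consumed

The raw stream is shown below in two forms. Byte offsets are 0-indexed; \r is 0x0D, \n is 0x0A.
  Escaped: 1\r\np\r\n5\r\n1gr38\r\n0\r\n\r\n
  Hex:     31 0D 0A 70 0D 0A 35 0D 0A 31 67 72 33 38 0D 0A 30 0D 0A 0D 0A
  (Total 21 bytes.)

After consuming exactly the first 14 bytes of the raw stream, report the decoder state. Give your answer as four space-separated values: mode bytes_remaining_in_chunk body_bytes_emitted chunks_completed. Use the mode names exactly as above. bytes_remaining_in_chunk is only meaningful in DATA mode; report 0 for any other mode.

Answer: DATA_DONE 0 6 1

Derivation:
Byte 0 = '1': mode=SIZE remaining=0 emitted=0 chunks_done=0
Byte 1 = 0x0D: mode=SIZE_CR remaining=0 emitted=0 chunks_done=0
Byte 2 = 0x0A: mode=DATA remaining=1 emitted=0 chunks_done=0
Byte 3 = 'p': mode=DATA_DONE remaining=0 emitted=1 chunks_done=0
Byte 4 = 0x0D: mode=DATA_CR remaining=0 emitted=1 chunks_done=0
Byte 5 = 0x0A: mode=SIZE remaining=0 emitted=1 chunks_done=1
Byte 6 = '5': mode=SIZE remaining=0 emitted=1 chunks_done=1
Byte 7 = 0x0D: mode=SIZE_CR remaining=0 emitted=1 chunks_done=1
Byte 8 = 0x0A: mode=DATA remaining=5 emitted=1 chunks_done=1
Byte 9 = '1': mode=DATA remaining=4 emitted=2 chunks_done=1
Byte 10 = 'g': mode=DATA remaining=3 emitted=3 chunks_done=1
Byte 11 = 'r': mode=DATA remaining=2 emitted=4 chunks_done=1
Byte 12 = '3': mode=DATA remaining=1 emitted=5 chunks_done=1
Byte 13 = '8': mode=DATA_DONE remaining=0 emitted=6 chunks_done=1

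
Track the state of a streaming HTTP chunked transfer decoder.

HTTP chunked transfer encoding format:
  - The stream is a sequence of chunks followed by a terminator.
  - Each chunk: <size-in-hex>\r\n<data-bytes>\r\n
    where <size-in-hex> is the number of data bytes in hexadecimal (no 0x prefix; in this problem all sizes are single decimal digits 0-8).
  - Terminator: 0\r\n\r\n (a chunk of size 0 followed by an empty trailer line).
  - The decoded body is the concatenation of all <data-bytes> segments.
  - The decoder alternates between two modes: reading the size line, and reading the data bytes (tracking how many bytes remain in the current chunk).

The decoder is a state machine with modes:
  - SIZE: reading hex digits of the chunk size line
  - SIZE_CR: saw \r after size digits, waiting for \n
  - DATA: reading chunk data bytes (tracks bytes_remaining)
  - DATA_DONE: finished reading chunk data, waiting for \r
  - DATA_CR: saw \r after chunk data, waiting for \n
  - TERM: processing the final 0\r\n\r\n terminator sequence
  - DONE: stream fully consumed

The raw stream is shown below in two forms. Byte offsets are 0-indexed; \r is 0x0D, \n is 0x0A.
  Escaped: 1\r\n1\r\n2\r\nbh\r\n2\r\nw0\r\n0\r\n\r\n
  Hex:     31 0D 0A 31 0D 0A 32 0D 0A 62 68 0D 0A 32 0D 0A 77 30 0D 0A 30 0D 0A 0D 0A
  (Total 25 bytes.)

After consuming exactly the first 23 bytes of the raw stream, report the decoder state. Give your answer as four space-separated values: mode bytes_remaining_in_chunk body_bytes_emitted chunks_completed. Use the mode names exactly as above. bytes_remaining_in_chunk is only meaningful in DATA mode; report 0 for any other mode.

Byte 0 = '1': mode=SIZE remaining=0 emitted=0 chunks_done=0
Byte 1 = 0x0D: mode=SIZE_CR remaining=0 emitted=0 chunks_done=0
Byte 2 = 0x0A: mode=DATA remaining=1 emitted=0 chunks_done=0
Byte 3 = '1': mode=DATA_DONE remaining=0 emitted=1 chunks_done=0
Byte 4 = 0x0D: mode=DATA_CR remaining=0 emitted=1 chunks_done=0
Byte 5 = 0x0A: mode=SIZE remaining=0 emitted=1 chunks_done=1
Byte 6 = '2': mode=SIZE remaining=0 emitted=1 chunks_done=1
Byte 7 = 0x0D: mode=SIZE_CR remaining=0 emitted=1 chunks_done=1
Byte 8 = 0x0A: mode=DATA remaining=2 emitted=1 chunks_done=1
Byte 9 = 'b': mode=DATA remaining=1 emitted=2 chunks_done=1
Byte 10 = 'h': mode=DATA_DONE remaining=0 emitted=3 chunks_done=1
Byte 11 = 0x0D: mode=DATA_CR remaining=0 emitted=3 chunks_done=1
Byte 12 = 0x0A: mode=SIZE remaining=0 emitted=3 chunks_done=2
Byte 13 = '2': mode=SIZE remaining=0 emitted=3 chunks_done=2
Byte 14 = 0x0D: mode=SIZE_CR remaining=0 emitted=3 chunks_done=2
Byte 15 = 0x0A: mode=DATA remaining=2 emitted=3 chunks_done=2
Byte 16 = 'w': mode=DATA remaining=1 emitted=4 chunks_done=2
Byte 17 = '0': mode=DATA_DONE remaining=0 emitted=5 chunks_done=2
Byte 18 = 0x0D: mode=DATA_CR remaining=0 emitted=5 chunks_done=2
Byte 19 = 0x0A: mode=SIZE remaining=0 emitted=5 chunks_done=3
Byte 20 = '0': mode=SIZE remaining=0 emitted=5 chunks_done=3
Byte 21 = 0x0D: mode=SIZE_CR remaining=0 emitted=5 chunks_done=3
Byte 22 = 0x0A: mode=TERM remaining=0 emitted=5 chunks_done=3

Answer: TERM 0 5 3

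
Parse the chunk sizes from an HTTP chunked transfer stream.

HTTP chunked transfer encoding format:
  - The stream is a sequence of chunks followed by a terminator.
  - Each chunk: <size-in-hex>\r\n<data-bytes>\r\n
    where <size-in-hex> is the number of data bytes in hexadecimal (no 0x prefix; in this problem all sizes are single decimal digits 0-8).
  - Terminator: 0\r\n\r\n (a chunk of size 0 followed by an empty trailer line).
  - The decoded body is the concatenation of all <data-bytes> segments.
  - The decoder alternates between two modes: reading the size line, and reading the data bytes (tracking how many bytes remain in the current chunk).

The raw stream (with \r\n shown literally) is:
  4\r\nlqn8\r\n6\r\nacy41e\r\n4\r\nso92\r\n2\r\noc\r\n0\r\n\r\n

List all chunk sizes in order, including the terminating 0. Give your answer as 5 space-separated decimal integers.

Chunk 1: stream[0..1]='4' size=0x4=4, data at stream[3..7]='lqn8' -> body[0..4], body so far='lqn8'
Chunk 2: stream[9..10]='6' size=0x6=6, data at stream[12..18]='acy41e' -> body[4..10], body so far='lqn8acy41e'
Chunk 3: stream[20..21]='4' size=0x4=4, data at stream[23..27]='so92' -> body[10..14], body so far='lqn8acy41eso92'
Chunk 4: stream[29..30]='2' size=0x2=2, data at stream[32..34]='oc' -> body[14..16], body so far='lqn8acy41eso92oc'
Chunk 5: stream[36..37]='0' size=0 (terminator). Final body='lqn8acy41eso92oc' (16 bytes)

Answer: 4 6 4 2 0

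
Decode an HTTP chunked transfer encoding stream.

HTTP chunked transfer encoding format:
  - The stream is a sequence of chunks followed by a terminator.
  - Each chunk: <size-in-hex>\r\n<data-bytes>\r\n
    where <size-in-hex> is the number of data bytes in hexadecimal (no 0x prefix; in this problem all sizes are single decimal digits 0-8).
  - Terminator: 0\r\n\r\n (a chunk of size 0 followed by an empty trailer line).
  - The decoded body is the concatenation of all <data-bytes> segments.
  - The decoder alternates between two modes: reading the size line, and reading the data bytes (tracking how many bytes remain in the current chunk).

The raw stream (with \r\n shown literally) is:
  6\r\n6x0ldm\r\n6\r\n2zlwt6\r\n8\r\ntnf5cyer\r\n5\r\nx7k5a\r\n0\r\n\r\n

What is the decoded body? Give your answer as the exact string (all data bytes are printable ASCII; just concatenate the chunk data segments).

Chunk 1: stream[0..1]='6' size=0x6=6, data at stream[3..9]='6x0ldm' -> body[0..6], body so far='6x0ldm'
Chunk 2: stream[11..12]='6' size=0x6=6, data at stream[14..20]='2zlwt6' -> body[6..12], body so far='6x0ldm2zlwt6'
Chunk 3: stream[22..23]='8' size=0x8=8, data at stream[25..33]='tnf5cyer' -> body[12..20], body so far='6x0ldm2zlwt6tnf5cyer'
Chunk 4: stream[35..36]='5' size=0x5=5, data at stream[38..43]='x7k5a' -> body[20..25], body so far='6x0ldm2zlwt6tnf5cyerx7k5a'
Chunk 5: stream[45..46]='0' size=0 (terminator). Final body='6x0ldm2zlwt6tnf5cyerx7k5a' (25 bytes)

Answer: 6x0ldm2zlwt6tnf5cyerx7k5a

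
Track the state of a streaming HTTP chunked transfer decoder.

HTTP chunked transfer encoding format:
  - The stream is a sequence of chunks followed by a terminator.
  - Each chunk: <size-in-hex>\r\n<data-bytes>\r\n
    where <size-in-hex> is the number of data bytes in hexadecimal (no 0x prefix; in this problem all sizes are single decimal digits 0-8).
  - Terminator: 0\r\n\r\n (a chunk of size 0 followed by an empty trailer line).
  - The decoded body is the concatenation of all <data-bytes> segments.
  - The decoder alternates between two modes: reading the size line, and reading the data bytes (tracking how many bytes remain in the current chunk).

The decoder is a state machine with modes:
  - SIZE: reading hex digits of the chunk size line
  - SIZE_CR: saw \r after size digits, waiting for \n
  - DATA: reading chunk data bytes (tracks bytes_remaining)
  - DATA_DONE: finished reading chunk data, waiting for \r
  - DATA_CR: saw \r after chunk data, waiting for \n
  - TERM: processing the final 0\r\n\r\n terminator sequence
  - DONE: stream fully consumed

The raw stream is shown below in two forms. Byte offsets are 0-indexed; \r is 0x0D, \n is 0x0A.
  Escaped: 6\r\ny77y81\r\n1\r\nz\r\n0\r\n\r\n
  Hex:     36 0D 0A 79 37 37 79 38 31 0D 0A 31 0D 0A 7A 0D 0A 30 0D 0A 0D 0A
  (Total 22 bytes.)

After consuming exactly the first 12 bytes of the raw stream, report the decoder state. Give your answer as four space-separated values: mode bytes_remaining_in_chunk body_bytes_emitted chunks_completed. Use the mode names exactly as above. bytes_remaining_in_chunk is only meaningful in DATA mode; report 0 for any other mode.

Answer: SIZE 0 6 1

Derivation:
Byte 0 = '6': mode=SIZE remaining=0 emitted=0 chunks_done=0
Byte 1 = 0x0D: mode=SIZE_CR remaining=0 emitted=0 chunks_done=0
Byte 2 = 0x0A: mode=DATA remaining=6 emitted=0 chunks_done=0
Byte 3 = 'y': mode=DATA remaining=5 emitted=1 chunks_done=0
Byte 4 = '7': mode=DATA remaining=4 emitted=2 chunks_done=0
Byte 5 = '7': mode=DATA remaining=3 emitted=3 chunks_done=0
Byte 6 = 'y': mode=DATA remaining=2 emitted=4 chunks_done=0
Byte 7 = '8': mode=DATA remaining=1 emitted=5 chunks_done=0
Byte 8 = '1': mode=DATA_DONE remaining=0 emitted=6 chunks_done=0
Byte 9 = 0x0D: mode=DATA_CR remaining=0 emitted=6 chunks_done=0
Byte 10 = 0x0A: mode=SIZE remaining=0 emitted=6 chunks_done=1
Byte 11 = '1': mode=SIZE remaining=0 emitted=6 chunks_done=1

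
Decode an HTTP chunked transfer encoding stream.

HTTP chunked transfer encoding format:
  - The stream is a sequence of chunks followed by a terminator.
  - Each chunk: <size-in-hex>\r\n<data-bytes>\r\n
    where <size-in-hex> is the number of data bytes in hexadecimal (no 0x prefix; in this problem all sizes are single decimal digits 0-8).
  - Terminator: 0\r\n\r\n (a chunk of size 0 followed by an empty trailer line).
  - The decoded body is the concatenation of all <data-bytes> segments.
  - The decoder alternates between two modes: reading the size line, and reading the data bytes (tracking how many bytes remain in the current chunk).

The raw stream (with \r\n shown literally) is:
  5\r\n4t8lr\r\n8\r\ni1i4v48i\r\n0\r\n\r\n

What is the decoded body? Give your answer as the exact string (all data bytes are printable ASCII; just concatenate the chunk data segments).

Chunk 1: stream[0..1]='5' size=0x5=5, data at stream[3..8]='4t8lr' -> body[0..5], body so far='4t8lr'
Chunk 2: stream[10..11]='8' size=0x8=8, data at stream[13..21]='i1i4v48i' -> body[5..13], body so far='4t8lri1i4v48i'
Chunk 3: stream[23..24]='0' size=0 (terminator). Final body='4t8lri1i4v48i' (13 bytes)

Answer: 4t8lri1i4v48i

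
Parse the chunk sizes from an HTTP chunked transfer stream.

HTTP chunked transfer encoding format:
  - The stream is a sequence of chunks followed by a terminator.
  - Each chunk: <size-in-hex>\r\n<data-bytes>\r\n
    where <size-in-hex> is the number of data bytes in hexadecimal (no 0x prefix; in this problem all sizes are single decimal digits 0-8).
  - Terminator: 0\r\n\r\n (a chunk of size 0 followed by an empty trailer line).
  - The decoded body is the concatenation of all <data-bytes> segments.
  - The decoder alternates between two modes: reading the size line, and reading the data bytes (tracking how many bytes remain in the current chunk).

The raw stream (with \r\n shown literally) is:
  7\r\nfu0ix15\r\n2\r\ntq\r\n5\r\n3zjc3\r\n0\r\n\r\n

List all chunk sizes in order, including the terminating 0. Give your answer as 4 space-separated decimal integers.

Chunk 1: stream[0..1]='7' size=0x7=7, data at stream[3..10]='fu0ix15' -> body[0..7], body so far='fu0ix15'
Chunk 2: stream[12..13]='2' size=0x2=2, data at stream[15..17]='tq' -> body[7..9], body so far='fu0ix15tq'
Chunk 3: stream[19..20]='5' size=0x5=5, data at stream[22..27]='3zjc3' -> body[9..14], body so far='fu0ix15tq3zjc3'
Chunk 4: stream[29..30]='0' size=0 (terminator). Final body='fu0ix15tq3zjc3' (14 bytes)

Answer: 7 2 5 0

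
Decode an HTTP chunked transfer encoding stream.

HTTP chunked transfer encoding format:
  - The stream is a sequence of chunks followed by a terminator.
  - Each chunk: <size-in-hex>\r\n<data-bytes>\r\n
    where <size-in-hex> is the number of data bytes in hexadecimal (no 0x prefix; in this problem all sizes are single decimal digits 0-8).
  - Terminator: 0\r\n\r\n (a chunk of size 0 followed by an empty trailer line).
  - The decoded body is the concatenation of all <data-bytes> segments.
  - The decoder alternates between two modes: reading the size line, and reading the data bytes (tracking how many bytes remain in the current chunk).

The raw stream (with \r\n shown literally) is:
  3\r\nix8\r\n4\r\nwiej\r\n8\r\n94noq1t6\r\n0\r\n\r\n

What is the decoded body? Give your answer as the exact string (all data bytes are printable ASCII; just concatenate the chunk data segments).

Answer: ix8wiej94noq1t6

Derivation:
Chunk 1: stream[0..1]='3' size=0x3=3, data at stream[3..6]='ix8' -> body[0..3], body so far='ix8'
Chunk 2: stream[8..9]='4' size=0x4=4, data at stream[11..15]='wiej' -> body[3..7], body so far='ix8wiej'
Chunk 3: stream[17..18]='8' size=0x8=8, data at stream[20..28]='94noq1t6' -> body[7..15], body so far='ix8wiej94noq1t6'
Chunk 4: stream[30..31]='0' size=0 (terminator). Final body='ix8wiej94noq1t6' (15 bytes)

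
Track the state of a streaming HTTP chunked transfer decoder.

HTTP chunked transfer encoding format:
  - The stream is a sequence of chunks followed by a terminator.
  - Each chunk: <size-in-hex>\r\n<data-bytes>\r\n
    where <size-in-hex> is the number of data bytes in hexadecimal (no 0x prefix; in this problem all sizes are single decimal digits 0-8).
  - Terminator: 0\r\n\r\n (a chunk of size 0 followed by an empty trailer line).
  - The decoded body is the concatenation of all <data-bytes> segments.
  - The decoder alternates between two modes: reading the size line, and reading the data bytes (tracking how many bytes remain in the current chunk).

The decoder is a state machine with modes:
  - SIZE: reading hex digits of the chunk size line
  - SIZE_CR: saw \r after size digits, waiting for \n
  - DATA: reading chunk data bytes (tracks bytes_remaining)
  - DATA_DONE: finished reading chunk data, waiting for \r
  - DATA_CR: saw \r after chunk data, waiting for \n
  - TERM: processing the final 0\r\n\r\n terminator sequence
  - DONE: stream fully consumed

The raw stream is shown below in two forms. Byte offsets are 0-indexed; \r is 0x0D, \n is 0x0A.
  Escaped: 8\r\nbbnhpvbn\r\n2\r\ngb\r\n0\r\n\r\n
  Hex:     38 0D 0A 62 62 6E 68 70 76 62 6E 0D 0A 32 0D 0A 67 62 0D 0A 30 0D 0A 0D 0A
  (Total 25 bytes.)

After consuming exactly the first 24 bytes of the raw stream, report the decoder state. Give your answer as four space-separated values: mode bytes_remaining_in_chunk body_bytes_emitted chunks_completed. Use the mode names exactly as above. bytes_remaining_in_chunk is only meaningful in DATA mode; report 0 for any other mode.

Answer: TERM 0 10 2

Derivation:
Byte 0 = '8': mode=SIZE remaining=0 emitted=0 chunks_done=0
Byte 1 = 0x0D: mode=SIZE_CR remaining=0 emitted=0 chunks_done=0
Byte 2 = 0x0A: mode=DATA remaining=8 emitted=0 chunks_done=0
Byte 3 = 'b': mode=DATA remaining=7 emitted=1 chunks_done=0
Byte 4 = 'b': mode=DATA remaining=6 emitted=2 chunks_done=0
Byte 5 = 'n': mode=DATA remaining=5 emitted=3 chunks_done=0
Byte 6 = 'h': mode=DATA remaining=4 emitted=4 chunks_done=0
Byte 7 = 'p': mode=DATA remaining=3 emitted=5 chunks_done=0
Byte 8 = 'v': mode=DATA remaining=2 emitted=6 chunks_done=0
Byte 9 = 'b': mode=DATA remaining=1 emitted=7 chunks_done=0
Byte 10 = 'n': mode=DATA_DONE remaining=0 emitted=8 chunks_done=0
Byte 11 = 0x0D: mode=DATA_CR remaining=0 emitted=8 chunks_done=0
Byte 12 = 0x0A: mode=SIZE remaining=0 emitted=8 chunks_done=1
Byte 13 = '2': mode=SIZE remaining=0 emitted=8 chunks_done=1
Byte 14 = 0x0D: mode=SIZE_CR remaining=0 emitted=8 chunks_done=1
Byte 15 = 0x0A: mode=DATA remaining=2 emitted=8 chunks_done=1
Byte 16 = 'g': mode=DATA remaining=1 emitted=9 chunks_done=1
Byte 17 = 'b': mode=DATA_DONE remaining=0 emitted=10 chunks_done=1
Byte 18 = 0x0D: mode=DATA_CR remaining=0 emitted=10 chunks_done=1
Byte 19 = 0x0A: mode=SIZE remaining=0 emitted=10 chunks_done=2
Byte 20 = '0': mode=SIZE remaining=0 emitted=10 chunks_done=2
Byte 21 = 0x0D: mode=SIZE_CR remaining=0 emitted=10 chunks_done=2
Byte 22 = 0x0A: mode=TERM remaining=0 emitted=10 chunks_done=2
Byte 23 = 0x0D: mode=TERM remaining=0 emitted=10 chunks_done=2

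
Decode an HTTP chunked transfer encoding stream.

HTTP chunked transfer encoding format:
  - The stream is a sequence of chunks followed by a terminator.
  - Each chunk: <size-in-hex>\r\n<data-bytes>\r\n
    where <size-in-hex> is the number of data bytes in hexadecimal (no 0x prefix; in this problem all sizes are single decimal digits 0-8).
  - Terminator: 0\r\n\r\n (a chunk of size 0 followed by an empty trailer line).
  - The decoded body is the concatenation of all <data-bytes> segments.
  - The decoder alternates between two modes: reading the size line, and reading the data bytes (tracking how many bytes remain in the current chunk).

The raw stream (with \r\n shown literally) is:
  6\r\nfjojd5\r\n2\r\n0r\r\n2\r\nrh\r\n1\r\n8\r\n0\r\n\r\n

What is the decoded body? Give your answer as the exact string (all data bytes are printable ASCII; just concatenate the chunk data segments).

Chunk 1: stream[0..1]='6' size=0x6=6, data at stream[3..9]='fjojd5' -> body[0..6], body so far='fjojd5'
Chunk 2: stream[11..12]='2' size=0x2=2, data at stream[14..16]='0r' -> body[6..8], body so far='fjojd50r'
Chunk 3: stream[18..19]='2' size=0x2=2, data at stream[21..23]='rh' -> body[8..10], body so far='fjojd50rrh'
Chunk 4: stream[25..26]='1' size=0x1=1, data at stream[28..29]='8' -> body[10..11], body so far='fjojd50rrh8'
Chunk 5: stream[31..32]='0' size=0 (terminator). Final body='fjojd50rrh8' (11 bytes)

Answer: fjojd50rrh8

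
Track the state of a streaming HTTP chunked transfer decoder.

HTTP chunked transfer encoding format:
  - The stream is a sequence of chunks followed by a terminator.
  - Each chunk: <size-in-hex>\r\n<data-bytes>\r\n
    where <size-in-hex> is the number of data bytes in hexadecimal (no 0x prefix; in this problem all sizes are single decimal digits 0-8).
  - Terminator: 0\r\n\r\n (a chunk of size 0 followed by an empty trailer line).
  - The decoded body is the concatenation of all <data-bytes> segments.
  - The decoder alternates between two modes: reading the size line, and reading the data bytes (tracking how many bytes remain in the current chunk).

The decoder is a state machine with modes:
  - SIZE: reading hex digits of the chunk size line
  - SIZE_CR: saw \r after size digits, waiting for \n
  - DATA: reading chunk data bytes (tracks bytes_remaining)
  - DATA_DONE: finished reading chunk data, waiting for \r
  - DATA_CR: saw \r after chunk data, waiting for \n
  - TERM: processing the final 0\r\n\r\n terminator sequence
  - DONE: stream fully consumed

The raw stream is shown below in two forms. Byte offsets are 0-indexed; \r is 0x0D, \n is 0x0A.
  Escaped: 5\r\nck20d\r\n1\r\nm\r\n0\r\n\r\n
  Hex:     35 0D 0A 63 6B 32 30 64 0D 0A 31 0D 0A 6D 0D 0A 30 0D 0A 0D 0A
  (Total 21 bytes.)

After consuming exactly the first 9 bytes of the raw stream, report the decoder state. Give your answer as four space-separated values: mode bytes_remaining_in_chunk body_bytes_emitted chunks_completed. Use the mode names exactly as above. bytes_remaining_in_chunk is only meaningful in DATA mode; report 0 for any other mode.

Answer: DATA_CR 0 5 0

Derivation:
Byte 0 = '5': mode=SIZE remaining=0 emitted=0 chunks_done=0
Byte 1 = 0x0D: mode=SIZE_CR remaining=0 emitted=0 chunks_done=0
Byte 2 = 0x0A: mode=DATA remaining=5 emitted=0 chunks_done=0
Byte 3 = 'c': mode=DATA remaining=4 emitted=1 chunks_done=0
Byte 4 = 'k': mode=DATA remaining=3 emitted=2 chunks_done=0
Byte 5 = '2': mode=DATA remaining=2 emitted=3 chunks_done=0
Byte 6 = '0': mode=DATA remaining=1 emitted=4 chunks_done=0
Byte 7 = 'd': mode=DATA_DONE remaining=0 emitted=5 chunks_done=0
Byte 8 = 0x0D: mode=DATA_CR remaining=0 emitted=5 chunks_done=0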